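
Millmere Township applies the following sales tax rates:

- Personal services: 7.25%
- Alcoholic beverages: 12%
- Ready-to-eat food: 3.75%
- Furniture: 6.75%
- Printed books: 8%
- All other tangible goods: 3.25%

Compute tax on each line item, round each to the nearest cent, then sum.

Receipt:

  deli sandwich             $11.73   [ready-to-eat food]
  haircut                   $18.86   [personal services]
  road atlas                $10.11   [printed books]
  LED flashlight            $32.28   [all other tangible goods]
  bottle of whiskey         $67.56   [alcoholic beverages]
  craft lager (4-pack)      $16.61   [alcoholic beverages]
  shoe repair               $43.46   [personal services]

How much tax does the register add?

Deli sandwich $11.73: ready-to-eat food → 3.75% → $0.44
Haircut $18.86: personal services → 7.25% → $1.37
Road atlas $10.11: printed books → 8% → $0.81
LED flashlight $32.28: all other tangible goods → 3.25% → $1.05
Bottle of whiskey $67.56: alcoholic beverages → 12% → $8.11
Craft lager (4-pack) $16.61: alcoholic beverages → 12% → $1.99
Shoe repair $43.46: personal services → 7.25% → $3.15
Total tax = $0.44 + $1.37 + $0.81 + $1.05 + $8.11 + $1.99 + $3.15 = $16.92

$16.92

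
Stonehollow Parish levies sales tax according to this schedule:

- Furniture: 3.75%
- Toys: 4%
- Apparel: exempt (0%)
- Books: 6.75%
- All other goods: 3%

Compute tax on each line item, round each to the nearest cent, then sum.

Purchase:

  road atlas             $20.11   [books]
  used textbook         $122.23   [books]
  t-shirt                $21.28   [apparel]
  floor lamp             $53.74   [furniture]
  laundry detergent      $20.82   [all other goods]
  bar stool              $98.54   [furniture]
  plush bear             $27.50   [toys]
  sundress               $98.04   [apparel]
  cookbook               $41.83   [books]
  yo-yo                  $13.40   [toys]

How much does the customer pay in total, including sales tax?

Road atlas $20.11: books → 6.75% → $1.36
Used textbook $122.23: books → 6.75% → $8.25
T-shirt $21.28: apparel → 0% → $0.00
Floor lamp $53.74: furniture → 3.75% → $2.02
Laundry detergent $20.82: all other goods → 3% → $0.62
Bar stool $98.54: furniture → 3.75% → $3.70
Plush bear $27.50: toys → 4% → $1.10
Sundress $98.04: apparel → 0% → $0.00
Cookbook $41.83: books → 6.75% → $2.82
Yo-yo $13.40: toys → 4% → $0.54
Subtotal = $517.49; tax = $20.41; total due = $537.90

$537.90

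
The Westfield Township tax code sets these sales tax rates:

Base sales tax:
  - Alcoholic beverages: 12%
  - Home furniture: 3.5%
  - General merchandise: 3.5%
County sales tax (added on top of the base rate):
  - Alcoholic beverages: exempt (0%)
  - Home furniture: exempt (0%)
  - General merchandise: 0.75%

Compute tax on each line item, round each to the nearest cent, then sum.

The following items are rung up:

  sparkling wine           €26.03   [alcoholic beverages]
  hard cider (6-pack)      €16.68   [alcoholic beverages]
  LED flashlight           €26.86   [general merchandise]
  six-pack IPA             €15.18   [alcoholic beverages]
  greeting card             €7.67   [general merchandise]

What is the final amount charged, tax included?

€100.83

Sparkling wine €26.03: alcoholic beverages → 12% + 0% county = 12% → €3.12
Hard cider (6-pack) €16.68: alcoholic beverages → 12% + 0% county = 12% → €2.00
LED flashlight €26.86: general merchandise → 3.5% + 0.75% county = 4.25% → €1.14
Six-pack IPA €15.18: alcoholic beverages → 12% + 0% county = 12% → €1.82
Greeting card €7.67: general merchandise → 3.5% + 0.75% county = 4.25% → €0.33
Subtotal = €92.42; tax = €8.41; total due = €100.83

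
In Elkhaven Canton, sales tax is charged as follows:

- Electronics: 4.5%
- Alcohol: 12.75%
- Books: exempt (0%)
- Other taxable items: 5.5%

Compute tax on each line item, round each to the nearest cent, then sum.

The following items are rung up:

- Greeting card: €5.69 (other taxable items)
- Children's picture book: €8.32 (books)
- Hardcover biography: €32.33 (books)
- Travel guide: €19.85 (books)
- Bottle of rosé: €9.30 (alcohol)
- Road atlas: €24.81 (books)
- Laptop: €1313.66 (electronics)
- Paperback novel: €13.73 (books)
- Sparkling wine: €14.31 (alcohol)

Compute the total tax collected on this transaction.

Greeting card €5.69: other taxable items → 5.5% → €0.31
Children's picture book €8.32: books → 0% → €0.00
Hardcover biography €32.33: books → 0% → €0.00
Travel guide €19.85: books → 0% → €0.00
Bottle of rosé €9.30: alcohol → 12.75% → €1.19
Road atlas €24.81: books → 0% → €0.00
Laptop €1313.66: electronics → 4.5% → €59.11
Paperback novel €13.73: books → 0% → €0.00
Sparkling wine €14.31: alcohol → 12.75% → €1.82
Total tax = €0.31 + €1.19 + €59.11 + €1.82 = €62.43

€62.43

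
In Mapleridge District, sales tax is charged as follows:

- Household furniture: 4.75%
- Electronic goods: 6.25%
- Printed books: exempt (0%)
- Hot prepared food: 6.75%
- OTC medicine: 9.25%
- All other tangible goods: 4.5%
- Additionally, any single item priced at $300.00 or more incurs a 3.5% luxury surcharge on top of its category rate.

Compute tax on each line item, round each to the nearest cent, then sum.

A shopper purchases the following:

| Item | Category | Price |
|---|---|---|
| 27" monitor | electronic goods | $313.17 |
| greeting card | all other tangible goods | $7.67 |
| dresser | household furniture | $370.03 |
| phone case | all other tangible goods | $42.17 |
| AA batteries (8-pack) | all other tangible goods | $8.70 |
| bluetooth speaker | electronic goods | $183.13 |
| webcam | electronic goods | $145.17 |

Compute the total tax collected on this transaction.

27" monitor $313.17: electronic goods → 6.25% + 3.5% surcharge = 9.75% → $30.53
Greeting card $7.67: all other tangible goods → 4.5% → $0.35
Dresser $370.03: household furniture → 4.75% + 3.5% surcharge = 8.25% → $30.53
Phone case $42.17: all other tangible goods → 4.5% → $1.90
AA batteries (8-pack) $8.70: all other tangible goods → 4.5% → $0.39
Bluetooth speaker $183.13: electronic goods → 6.25% → $11.45
Webcam $145.17: electronic goods → 6.25% → $9.07
Total tax = $30.53 + $0.35 + $30.53 + $1.90 + $0.39 + $11.45 + $9.07 = $84.22

$84.22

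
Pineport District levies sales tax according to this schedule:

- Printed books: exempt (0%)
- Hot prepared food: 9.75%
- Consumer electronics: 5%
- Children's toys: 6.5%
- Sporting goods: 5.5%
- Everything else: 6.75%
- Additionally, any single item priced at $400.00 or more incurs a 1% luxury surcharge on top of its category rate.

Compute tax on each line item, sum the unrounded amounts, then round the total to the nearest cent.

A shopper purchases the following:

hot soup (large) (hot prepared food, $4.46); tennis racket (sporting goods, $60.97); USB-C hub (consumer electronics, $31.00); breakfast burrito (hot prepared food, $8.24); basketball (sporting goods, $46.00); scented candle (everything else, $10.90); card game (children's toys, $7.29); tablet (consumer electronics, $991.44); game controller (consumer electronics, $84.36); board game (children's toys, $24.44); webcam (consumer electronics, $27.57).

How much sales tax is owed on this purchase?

Hot soup (large) $4.46: hot prepared food → 9.75% → $0.43485
Tennis racket $60.97: sporting goods → 5.5% → $3.35335
USB-C hub $31.00: consumer electronics → 5% → $1.55
Breakfast burrito $8.24: hot prepared food → 9.75% → $0.8034
Basketball $46.00: sporting goods → 5.5% → $2.53
Scented candle $10.90: everything else → 6.75% → $0.73575
Card game $7.29: children's toys → 6.5% → $0.47385
Tablet $991.44: consumer electronics → 5% + 1% surcharge = 6% → $59.4864
Game controller $84.36: consumer electronics → 5% → $4.218
Board game $24.44: children's toys → 6.5% → $1.5886
Webcam $27.57: consumer electronics → 5% → $1.3785
Unrounded tax sum = $76.5527 → $76.55

$76.55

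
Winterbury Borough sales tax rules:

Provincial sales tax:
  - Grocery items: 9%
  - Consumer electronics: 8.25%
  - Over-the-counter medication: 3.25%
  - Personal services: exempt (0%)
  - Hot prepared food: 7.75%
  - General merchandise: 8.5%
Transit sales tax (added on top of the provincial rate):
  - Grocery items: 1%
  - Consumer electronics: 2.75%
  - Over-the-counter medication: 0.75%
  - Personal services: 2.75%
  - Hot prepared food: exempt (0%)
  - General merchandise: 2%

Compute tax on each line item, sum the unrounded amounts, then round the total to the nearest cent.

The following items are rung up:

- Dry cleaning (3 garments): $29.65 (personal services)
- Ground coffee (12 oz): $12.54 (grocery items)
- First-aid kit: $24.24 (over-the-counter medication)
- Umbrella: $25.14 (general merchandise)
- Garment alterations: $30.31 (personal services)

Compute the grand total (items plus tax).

Dry cleaning (3 garments) $29.65: personal services → 0% + 2.75% transit = 2.75% → $0.815375
Ground coffee (12 oz) $12.54: grocery items → 9% + 1% transit = 10% → $1.254
First-aid kit $24.24: over-the-counter medication → 3.25% + 0.75% transit = 4% → $0.9696
Umbrella $25.14: general merchandise → 8.5% + 2% transit = 10.5% → $2.6397
Garment alterations $30.31: personal services → 0% + 2.75% transit = 2.75% → $0.833525
Subtotal = $121.88; unrounded tax = $6.5122 → $6.51; total due = $128.39

$128.39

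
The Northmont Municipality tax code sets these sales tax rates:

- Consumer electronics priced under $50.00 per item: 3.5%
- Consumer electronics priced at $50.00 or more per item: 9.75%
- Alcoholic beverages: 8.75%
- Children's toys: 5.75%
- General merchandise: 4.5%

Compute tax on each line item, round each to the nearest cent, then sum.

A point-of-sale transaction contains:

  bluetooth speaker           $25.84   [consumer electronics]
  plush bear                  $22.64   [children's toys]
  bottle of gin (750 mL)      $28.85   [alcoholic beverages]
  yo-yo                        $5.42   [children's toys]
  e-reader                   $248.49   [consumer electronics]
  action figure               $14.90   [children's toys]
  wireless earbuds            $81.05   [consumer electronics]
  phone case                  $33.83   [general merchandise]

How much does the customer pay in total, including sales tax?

$500.56

Bluetooth speaker $25.84: consumer electronics, under $50.00 → 3.5% → $0.90
Plush bear $22.64: children's toys → 5.75% → $1.30
Bottle of gin (750 mL) $28.85: alcoholic beverages → 8.75% → $2.52
Yo-yo $5.42: children's toys → 5.75% → $0.31
E-reader $248.49: consumer electronics, $50.00 or more → 9.75% → $24.23
Action figure $14.90: children's toys → 5.75% → $0.86
Wireless earbuds $81.05: consumer electronics, $50.00 or more → 9.75% → $7.90
Phone case $33.83: general merchandise → 4.5% → $1.52
Subtotal = $461.02; tax = $39.54; total due = $500.56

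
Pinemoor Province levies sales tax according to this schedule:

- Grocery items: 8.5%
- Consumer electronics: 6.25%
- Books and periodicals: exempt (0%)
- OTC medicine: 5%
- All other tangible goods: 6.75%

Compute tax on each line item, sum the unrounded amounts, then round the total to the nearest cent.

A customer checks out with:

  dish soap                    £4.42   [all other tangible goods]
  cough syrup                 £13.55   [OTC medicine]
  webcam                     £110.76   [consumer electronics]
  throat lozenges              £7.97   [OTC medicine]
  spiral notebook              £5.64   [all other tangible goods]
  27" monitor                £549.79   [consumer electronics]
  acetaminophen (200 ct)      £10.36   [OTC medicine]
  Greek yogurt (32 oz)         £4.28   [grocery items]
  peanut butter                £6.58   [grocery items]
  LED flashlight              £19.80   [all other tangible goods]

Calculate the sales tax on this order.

Dish soap £4.42: all other tangible goods → 6.75% → £0.29835
Cough syrup £13.55: OTC medicine → 5% → £0.6775
Webcam £110.76: consumer electronics → 6.25% → £6.9225
Throat lozenges £7.97: OTC medicine → 5% → £0.3985
Spiral notebook £5.64: all other tangible goods → 6.75% → £0.3807
27" monitor £549.79: consumer electronics → 6.25% → £34.361875
Acetaminophen (200 ct) £10.36: OTC medicine → 5% → £0.518
Greek yogurt (32 oz) £4.28: grocery items → 8.5% → £0.3638
Peanut butter £6.58: grocery items → 8.5% → £0.5593
LED flashlight £19.80: all other tangible goods → 6.75% → £1.3365
Unrounded tax sum = £45.817025 → £45.82

£45.82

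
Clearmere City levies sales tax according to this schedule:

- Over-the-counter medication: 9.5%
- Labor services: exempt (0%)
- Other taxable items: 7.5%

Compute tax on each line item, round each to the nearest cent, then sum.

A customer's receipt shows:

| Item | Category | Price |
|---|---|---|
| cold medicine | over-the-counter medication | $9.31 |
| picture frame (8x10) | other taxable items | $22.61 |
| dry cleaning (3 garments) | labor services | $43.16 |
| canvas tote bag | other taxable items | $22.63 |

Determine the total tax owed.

$4.28

Cold medicine $9.31: over-the-counter medication → 9.5% → $0.88
Picture frame (8x10) $22.61: other taxable items → 7.5% → $1.70
Dry cleaning (3 garments) $43.16: labor services → 0% → $0.00
Canvas tote bag $22.63: other taxable items → 7.5% → $1.70
Total tax = $0.88 + $1.70 + $1.70 = $4.28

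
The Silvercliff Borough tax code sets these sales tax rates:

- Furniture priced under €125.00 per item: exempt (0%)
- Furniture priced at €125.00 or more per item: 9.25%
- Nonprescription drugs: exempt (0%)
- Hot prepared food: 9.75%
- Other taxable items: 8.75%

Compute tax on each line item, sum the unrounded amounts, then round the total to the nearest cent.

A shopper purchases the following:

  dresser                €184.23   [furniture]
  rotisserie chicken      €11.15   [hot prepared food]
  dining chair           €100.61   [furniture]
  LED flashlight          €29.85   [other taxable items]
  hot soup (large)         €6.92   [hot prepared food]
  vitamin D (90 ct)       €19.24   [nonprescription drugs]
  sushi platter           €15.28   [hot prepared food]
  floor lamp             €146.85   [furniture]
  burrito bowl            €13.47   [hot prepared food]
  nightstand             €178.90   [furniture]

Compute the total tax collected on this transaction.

€54.35

Dresser €184.23: furniture, €125.00 or more → 9.25% → €17.041275
Rotisserie chicken €11.15: hot prepared food → 9.75% → €1.087125
Dining chair €100.61: furniture, under €125.00 → 0% → €0.00
LED flashlight €29.85: other taxable items → 8.75% → €2.611875
Hot soup (large) €6.92: hot prepared food → 9.75% → €0.6747
Vitamin D (90 ct) €19.24: nonprescription drugs → 0% → €0.00
Sushi platter €15.28: hot prepared food → 9.75% → €1.4898
Floor lamp €146.85: furniture, €125.00 or more → 9.25% → €13.583625
Burrito bowl €13.47: hot prepared food → 9.75% → €1.313325
Nightstand €178.90: furniture, €125.00 or more → 9.25% → €16.54825
Unrounded tax sum = €54.349975 → €54.35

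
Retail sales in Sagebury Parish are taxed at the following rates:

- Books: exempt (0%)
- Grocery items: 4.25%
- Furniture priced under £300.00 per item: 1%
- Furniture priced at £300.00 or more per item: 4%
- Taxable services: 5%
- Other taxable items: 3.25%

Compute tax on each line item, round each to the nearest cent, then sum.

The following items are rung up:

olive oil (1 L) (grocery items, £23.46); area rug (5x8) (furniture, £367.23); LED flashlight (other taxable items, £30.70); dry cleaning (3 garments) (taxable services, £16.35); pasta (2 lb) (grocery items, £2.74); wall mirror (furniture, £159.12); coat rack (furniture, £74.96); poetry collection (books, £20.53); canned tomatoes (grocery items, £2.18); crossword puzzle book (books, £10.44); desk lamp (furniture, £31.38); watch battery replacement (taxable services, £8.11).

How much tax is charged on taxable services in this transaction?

£1.23

Dry cleaning (3 garments) £16.35: taxable services → 5% → £0.82
Watch battery replacement £8.11: taxable services → 5% → £0.41
Tax on taxable services = £0.82 + £0.41 = £1.23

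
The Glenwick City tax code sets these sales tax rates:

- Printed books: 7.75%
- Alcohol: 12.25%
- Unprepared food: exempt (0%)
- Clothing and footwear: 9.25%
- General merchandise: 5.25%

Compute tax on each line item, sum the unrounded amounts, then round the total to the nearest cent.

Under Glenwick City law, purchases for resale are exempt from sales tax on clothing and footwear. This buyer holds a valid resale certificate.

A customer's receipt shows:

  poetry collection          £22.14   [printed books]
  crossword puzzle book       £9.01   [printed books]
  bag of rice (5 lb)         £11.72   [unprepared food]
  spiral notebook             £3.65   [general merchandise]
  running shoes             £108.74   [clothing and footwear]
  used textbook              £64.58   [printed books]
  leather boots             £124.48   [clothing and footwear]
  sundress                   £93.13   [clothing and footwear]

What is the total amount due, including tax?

£445.06

Poetry collection £22.14: printed books → 7.75% → £1.71585
Crossword puzzle book £9.01: printed books → 7.75% → £0.698275
Bag of rice (5 lb) £11.72: unprepared food → 0% → £0.00
Spiral notebook £3.65: general merchandise → 5.25% → £0.191625
Running shoes £108.74: clothing and footwear, buyer-exempt → 0% → £0.00
Used textbook £64.58: printed books → 7.75% → £5.00495
Leather boots £124.48: clothing and footwear, buyer-exempt → 0% → £0.00
Sundress £93.13: clothing and footwear, buyer-exempt → 0% → £0.00
Subtotal = £437.45; unrounded tax = £7.6107 → £7.61; total due = £445.06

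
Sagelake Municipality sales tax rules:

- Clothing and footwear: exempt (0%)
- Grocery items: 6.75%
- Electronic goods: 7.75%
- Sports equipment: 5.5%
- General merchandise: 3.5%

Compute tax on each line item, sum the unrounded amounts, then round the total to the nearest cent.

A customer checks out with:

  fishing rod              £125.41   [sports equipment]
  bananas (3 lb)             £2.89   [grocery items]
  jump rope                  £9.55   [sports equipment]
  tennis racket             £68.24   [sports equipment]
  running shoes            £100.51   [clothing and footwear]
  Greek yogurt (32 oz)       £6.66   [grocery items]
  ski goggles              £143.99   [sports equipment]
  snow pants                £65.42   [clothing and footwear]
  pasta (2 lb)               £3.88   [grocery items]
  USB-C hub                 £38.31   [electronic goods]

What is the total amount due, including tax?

£587.83

Fishing rod £125.41: sports equipment → 5.5% → £6.89755
Bananas (3 lb) £2.89: grocery items → 6.75% → £0.195075
Jump rope £9.55: sports equipment → 5.5% → £0.52525
Tennis racket £68.24: sports equipment → 5.5% → £3.7532
Running shoes £100.51: clothing and footwear → 0% → £0.00
Greek yogurt (32 oz) £6.66: grocery items → 6.75% → £0.44955
Ski goggles £143.99: sports equipment → 5.5% → £7.91945
Snow pants £65.42: clothing and footwear → 0% → £0.00
Pasta (2 lb) £3.88: grocery items → 6.75% → £0.2619
USB-C hub £38.31: electronic goods → 7.75% → £2.969025
Subtotal = £564.86; unrounded tax = £22.971 → £22.97; total due = £587.83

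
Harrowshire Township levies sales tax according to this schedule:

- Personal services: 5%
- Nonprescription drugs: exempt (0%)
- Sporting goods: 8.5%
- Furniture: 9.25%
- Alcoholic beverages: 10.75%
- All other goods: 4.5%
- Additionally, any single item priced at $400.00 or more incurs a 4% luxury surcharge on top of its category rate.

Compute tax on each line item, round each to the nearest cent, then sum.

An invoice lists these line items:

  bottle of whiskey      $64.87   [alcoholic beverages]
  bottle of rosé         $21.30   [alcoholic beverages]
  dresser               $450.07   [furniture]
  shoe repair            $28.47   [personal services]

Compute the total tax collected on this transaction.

Bottle of whiskey $64.87: alcoholic beverages → 10.75% → $6.97
Bottle of rosé $21.30: alcoholic beverages → 10.75% → $2.29
Dresser $450.07: furniture → 9.25% + 4% surcharge = 13.25% → $59.63
Shoe repair $28.47: personal services → 5% → $1.42
Total tax = $6.97 + $2.29 + $59.63 + $1.42 = $70.31

$70.31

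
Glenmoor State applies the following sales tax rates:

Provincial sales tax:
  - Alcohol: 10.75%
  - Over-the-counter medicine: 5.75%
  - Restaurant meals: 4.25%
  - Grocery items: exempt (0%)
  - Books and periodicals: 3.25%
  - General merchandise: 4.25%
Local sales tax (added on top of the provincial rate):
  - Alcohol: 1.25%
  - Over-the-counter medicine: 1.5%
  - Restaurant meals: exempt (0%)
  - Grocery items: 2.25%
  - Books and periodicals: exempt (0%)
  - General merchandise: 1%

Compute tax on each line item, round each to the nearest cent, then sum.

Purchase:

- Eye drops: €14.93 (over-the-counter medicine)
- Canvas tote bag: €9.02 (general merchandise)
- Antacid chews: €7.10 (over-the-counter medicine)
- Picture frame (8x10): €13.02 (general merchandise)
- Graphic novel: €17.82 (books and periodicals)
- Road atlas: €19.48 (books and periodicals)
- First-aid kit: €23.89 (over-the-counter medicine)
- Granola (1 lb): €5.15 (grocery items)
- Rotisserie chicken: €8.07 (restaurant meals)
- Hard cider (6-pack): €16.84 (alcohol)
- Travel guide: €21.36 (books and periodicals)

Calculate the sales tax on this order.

Eye drops €14.93: over-the-counter medicine → 5.75% + 1.5% local = 7.25% → €1.08
Canvas tote bag €9.02: general merchandise → 4.25% + 1% local = 5.25% → €0.47
Antacid chews €7.10: over-the-counter medicine → 5.75% + 1.5% local = 7.25% → €0.51
Picture frame (8x10) €13.02: general merchandise → 4.25% + 1% local = 5.25% → €0.68
Graphic novel €17.82: books and periodicals → 3.25% + 0% local = 3.25% → €0.58
Road atlas €19.48: books and periodicals → 3.25% + 0% local = 3.25% → €0.63
First-aid kit €23.89: over-the-counter medicine → 5.75% + 1.5% local = 7.25% → €1.73
Granola (1 lb) €5.15: grocery items → 0% + 2.25% local = 2.25% → €0.12
Rotisserie chicken €8.07: restaurant meals → 4.25% + 0% local = 4.25% → €0.34
Hard cider (6-pack) €16.84: alcohol → 10.75% + 1.25% local = 12% → €2.02
Travel guide €21.36: books and periodicals → 3.25% + 0% local = 3.25% → €0.69
Total tax = €1.08 + €0.47 + €0.51 + €0.68 + €0.58 + €0.63 + €1.73 + €0.12 + €0.34 + €2.02 + €0.69 = €8.85

€8.85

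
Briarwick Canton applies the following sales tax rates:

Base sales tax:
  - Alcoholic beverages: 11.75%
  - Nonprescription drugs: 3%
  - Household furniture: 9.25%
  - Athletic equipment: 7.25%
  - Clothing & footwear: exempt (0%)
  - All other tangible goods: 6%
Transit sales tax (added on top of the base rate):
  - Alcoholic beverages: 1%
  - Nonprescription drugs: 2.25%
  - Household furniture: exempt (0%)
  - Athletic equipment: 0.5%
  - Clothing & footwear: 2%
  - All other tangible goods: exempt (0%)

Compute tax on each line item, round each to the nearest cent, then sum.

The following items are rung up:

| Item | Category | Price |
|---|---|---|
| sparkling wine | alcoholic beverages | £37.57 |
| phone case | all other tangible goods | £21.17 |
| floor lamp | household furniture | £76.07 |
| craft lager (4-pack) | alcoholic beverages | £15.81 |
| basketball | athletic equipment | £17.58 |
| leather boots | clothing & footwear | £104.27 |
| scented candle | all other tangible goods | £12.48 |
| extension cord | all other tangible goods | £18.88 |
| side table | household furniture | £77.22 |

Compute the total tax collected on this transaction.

£27.59

Sparkling wine £37.57: alcoholic beverages → 11.75% + 1% transit = 12.75% → £4.79
Phone case £21.17: all other tangible goods → 6% + 0% transit = 6% → £1.27
Floor lamp £76.07: household furniture → 9.25% + 0% transit = 9.25% → £7.04
Craft lager (4-pack) £15.81: alcoholic beverages → 11.75% + 1% transit = 12.75% → £2.02
Basketball £17.58: athletic equipment → 7.25% + 0.5% transit = 7.75% → £1.36
Leather boots £104.27: clothing & footwear → 0% + 2% transit = 2% → £2.09
Scented candle £12.48: all other tangible goods → 6% + 0% transit = 6% → £0.75
Extension cord £18.88: all other tangible goods → 6% + 0% transit = 6% → £1.13
Side table £77.22: household furniture → 9.25% + 0% transit = 9.25% → £7.14
Total tax = £4.79 + £1.27 + £7.04 + £2.02 + £1.36 + £2.09 + £0.75 + £1.13 + £7.14 = £27.59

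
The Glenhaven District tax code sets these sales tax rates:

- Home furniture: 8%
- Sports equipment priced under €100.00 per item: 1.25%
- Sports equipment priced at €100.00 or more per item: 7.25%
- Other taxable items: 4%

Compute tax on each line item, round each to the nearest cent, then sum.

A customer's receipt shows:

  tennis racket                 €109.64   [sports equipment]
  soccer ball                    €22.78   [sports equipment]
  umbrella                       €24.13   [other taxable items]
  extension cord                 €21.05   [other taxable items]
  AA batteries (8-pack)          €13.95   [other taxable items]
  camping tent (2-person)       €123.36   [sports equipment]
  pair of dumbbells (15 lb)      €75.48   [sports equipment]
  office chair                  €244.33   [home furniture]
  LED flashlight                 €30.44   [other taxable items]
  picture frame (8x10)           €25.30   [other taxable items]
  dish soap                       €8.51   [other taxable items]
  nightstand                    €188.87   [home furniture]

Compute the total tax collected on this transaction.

€57.71

Tennis racket €109.64: sports equipment, €100.00 or more → 7.25% → €7.95
Soccer ball €22.78: sports equipment, under €100.00 → 1.25% → €0.28
Umbrella €24.13: other taxable items → 4% → €0.97
Extension cord €21.05: other taxable items → 4% → €0.84
AA batteries (8-pack) €13.95: other taxable items → 4% → €0.56
Camping tent (2-person) €123.36: sports equipment, €100.00 or more → 7.25% → €8.94
Pair of dumbbells (15 lb) €75.48: sports equipment, under €100.00 → 1.25% → €0.94
Office chair €244.33: home furniture → 8% → €19.55
LED flashlight €30.44: other taxable items → 4% → €1.22
Picture frame (8x10) €25.30: other taxable items → 4% → €1.01
Dish soap €8.51: other taxable items → 4% → €0.34
Nightstand €188.87: home furniture → 8% → €15.11
Total tax = €7.95 + €0.28 + €0.97 + €0.84 + €0.56 + €8.94 + €0.94 + €19.55 + €1.22 + €1.01 + €0.34 + €15.11 = €57.71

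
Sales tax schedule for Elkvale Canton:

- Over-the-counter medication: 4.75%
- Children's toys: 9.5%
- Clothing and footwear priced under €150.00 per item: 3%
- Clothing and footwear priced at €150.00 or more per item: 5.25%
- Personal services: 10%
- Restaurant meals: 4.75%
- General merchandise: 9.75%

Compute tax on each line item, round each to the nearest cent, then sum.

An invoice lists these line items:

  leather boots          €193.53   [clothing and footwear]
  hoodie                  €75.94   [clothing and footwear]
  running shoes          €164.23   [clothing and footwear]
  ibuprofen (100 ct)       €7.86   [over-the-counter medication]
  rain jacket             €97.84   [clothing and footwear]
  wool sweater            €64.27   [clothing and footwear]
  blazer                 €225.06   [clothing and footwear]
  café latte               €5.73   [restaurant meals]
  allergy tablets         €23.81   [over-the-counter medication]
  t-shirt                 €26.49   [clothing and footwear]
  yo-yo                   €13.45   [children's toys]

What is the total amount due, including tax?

Leather boots €193.53: clothing and footwear, €150.00 or more → 5.25% → €10.16
Hoodie €75.94: clothing and footwear, under €150.00 → 3% → €2.28
Running shoes €164.23: clothing and footwear, €150.00 or more → 5.25% → €8.62
Ibuprofen (100 ct) €7.86: over-the-counter medication → 4.75% → €0.37
Rain jacket €97.84: clothing and footwear, under €150.00 → 3% → €2.94
Wool sweater €64.27: clothing and footwear, under €150.00 → 3% → €1.93
Blazer €225.06: clothing and footwear, €150.00 or more → 5.25% → €11.82
Café latte €5.73: restaurant meals → 4.75% → €0.27
Allergy tablets €23.81: over-the-counter medication → 4.75% → €1.13
T-shirt €26.49: clothing and footwear, under €150.00 → 3% → €0.79
Yo-yo €13.45: children's toys → 9.5% → €1.28
Subtotal = €898.21; tax = €41.59; total due = €939.80

€939.80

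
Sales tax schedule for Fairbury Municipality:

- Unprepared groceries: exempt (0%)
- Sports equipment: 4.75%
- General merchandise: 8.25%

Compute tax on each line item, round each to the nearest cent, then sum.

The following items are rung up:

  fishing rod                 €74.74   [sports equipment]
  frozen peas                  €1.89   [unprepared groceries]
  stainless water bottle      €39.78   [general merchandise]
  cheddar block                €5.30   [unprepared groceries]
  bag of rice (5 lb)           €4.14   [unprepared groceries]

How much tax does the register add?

Fishing rod €74.74: sports equipment → 4.75% → €3.55
Frozen peas €1.89: unprepared groceries → 0% → €0.00
Stainless water bottle €39.78: general merchandise → 8.25% → €3.28
Cheddar block €5.30: unprepared groceries → 0% → €0.00
Bag of rice (5 lb) €4.14: unprepared groceries → 0% → €0.00
Total tax = €3.55 + €3.28 = €6.83

€6.83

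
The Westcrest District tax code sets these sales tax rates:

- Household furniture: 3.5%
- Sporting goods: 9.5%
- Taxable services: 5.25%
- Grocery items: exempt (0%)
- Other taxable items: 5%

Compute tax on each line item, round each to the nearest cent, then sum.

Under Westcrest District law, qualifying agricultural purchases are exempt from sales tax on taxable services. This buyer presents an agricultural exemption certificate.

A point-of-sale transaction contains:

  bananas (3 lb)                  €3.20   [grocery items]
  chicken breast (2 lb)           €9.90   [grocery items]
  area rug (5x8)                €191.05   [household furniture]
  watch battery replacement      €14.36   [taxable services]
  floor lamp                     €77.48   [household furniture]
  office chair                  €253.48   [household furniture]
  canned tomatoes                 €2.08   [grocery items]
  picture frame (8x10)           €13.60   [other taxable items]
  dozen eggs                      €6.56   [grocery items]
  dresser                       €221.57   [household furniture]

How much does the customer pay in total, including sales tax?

Bananas (3 lb) €3.20: grocery items → 0% → €0.00
Chicken breast (2 lb) €9.90: grocery items → 0% → €0.00
Area rug (5x8) €191.05: household furniture → 3.5% → €6.69
Watch battery replacement €14.36: taxable services, buyer-exempt → 0% → €0.00
Floor lamp €77.48: household furniture → 3.5% → €2.71
Office chair €253.48: household furniture → 3.5% → €8.87
Canned tomatoes €2.08: grocery items → 0% → €0.00
Picture frame (8x10) €13.60: other taxable items → 5% → €0.68
Dozen eggs €6.56: grocery items → 0% → €0.00
Dresser €221.57: household furniture → 3.5% → €7.75
Subtotal = €793.28; tax = €26.70; total due = €819.98

€819.98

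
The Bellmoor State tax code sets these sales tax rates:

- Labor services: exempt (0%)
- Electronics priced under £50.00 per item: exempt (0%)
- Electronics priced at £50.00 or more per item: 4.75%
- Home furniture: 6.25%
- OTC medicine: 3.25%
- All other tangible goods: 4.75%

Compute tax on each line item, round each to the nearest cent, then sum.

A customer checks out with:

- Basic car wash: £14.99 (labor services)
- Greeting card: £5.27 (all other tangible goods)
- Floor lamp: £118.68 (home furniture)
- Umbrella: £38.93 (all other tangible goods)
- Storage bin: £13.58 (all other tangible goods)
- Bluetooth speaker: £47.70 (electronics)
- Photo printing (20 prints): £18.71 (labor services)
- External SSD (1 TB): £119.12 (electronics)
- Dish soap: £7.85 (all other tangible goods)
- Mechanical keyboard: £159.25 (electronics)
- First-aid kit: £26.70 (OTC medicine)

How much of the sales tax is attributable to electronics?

£13.22

Bluetooth speaker £47.70: electronics, under £50.00 → 0% → £0.00
External SSD (1 TB) £119.12: electronics, £50.00 or more → 4.75% → £5.66
Mechanical keyboard £159.25: electronics, £50.00 or more → 4.75% → £7.56
Tax on electronics = £0.00 + £5.66 + £7.56 = £13.22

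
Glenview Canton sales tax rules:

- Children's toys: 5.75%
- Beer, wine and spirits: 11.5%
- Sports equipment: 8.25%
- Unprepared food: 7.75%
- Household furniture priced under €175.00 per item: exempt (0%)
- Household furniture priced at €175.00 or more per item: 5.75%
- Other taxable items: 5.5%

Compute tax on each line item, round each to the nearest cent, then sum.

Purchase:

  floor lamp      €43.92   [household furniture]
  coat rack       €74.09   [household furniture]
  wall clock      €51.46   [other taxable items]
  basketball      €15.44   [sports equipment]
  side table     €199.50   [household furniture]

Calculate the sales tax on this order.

Floor lamp €43.92: household furniture, under €175.00 → 0% → €0.00
Coat rack €74.09: household furniture, under €175.00 → 0% → €0.00
Wall clock €51.46: other taxable items → 5.5% → €2.83
Basketball €15.44: sports equipment → 8.25% → €1.27
Side table €199.50: household furniture, €175.00 or more → 5.75% → €11.47
Total tax = €2.83 + €1.27 + €11.47 = €15.57

€15.57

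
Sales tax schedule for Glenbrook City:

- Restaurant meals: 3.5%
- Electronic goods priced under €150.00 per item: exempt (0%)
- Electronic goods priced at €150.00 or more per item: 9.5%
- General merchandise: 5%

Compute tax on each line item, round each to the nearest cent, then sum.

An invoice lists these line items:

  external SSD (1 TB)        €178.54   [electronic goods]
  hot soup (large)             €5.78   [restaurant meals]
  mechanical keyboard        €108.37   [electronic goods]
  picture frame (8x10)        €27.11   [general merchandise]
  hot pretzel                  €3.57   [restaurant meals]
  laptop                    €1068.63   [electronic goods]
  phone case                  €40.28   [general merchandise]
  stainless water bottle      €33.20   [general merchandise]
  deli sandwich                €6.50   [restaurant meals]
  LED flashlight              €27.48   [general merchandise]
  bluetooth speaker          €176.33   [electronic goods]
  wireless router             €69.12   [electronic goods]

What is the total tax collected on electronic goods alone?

External SSD (1 TB) €178.54: electronic goods, €150.00 or more → 9.5% → €16.96
Mechanical keyboard €108.37: electronic goods, under €150.00 → 0% → €0.00
Laptop €1068.63: electronic goods, €150.00 or more → 9.5% → €101.52
Bluetooth speaker €176.33: electronic goods, €150.00 or more → 9.5% → €16.75
Wireless router €69.12: electronic goods, under €150.00 → 0% → €0.00
Tax on electronic goods = €16.96 + €0.00 + €101.52 + €16.75 + €0.00 = €135.23

€135.23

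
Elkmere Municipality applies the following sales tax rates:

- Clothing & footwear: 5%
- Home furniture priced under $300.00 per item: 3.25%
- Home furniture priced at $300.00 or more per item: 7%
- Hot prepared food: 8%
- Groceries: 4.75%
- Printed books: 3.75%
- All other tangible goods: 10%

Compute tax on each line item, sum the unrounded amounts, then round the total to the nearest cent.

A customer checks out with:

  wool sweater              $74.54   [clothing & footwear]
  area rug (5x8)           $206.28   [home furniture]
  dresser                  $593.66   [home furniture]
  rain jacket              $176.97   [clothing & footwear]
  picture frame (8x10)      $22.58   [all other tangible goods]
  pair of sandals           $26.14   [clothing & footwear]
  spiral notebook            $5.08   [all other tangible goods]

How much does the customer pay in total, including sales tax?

$1170.16

Wool sweater $74.54: clothing & footwear → 5% → $3.727
Area rug (5x8) $206.28: home furniture, under $300.00 → 3.25% → $6.7041
Dresser $593.66: home furniture, $300.00 or more → 7% → $41.5562
Rain jacket $176.97: clothing & footwear → 5% → $8.8485
Picture frame (8x10) $22.58: all other tangible goods → 10% → $2.258
Pair of sandals $26.14: clothing & footwear → 5% → $1.307
Spiral notebook $5.08: all other tangible goods → 10% → $0.508
Subtotal = $1105.25; unrounded tax = $64.9088 → $64.91; total due = $1170.16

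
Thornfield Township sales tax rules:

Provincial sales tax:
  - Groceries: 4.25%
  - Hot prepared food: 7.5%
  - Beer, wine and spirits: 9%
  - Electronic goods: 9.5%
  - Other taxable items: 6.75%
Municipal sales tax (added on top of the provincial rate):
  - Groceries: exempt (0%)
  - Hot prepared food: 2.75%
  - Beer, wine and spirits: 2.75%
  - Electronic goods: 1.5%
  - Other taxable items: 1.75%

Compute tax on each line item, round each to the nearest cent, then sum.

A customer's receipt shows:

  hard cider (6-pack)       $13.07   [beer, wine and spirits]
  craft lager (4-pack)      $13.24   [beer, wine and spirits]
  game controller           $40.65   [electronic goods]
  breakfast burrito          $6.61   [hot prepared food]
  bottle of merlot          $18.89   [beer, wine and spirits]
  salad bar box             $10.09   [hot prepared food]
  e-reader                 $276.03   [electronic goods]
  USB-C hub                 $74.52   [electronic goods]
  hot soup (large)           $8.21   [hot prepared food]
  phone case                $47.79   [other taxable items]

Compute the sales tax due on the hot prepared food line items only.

$2.55

Breakfast burrito $6.61: hot prepared food → 7.5% + 2.75% municipal = 10.25% → $0.68
Salad bar box $10.09: hot prepared food → 7.5% + 2.75% municipal = 10.25% → $1.03
Hot soup (large) $8.21: hot prepared food → 7.5% + 2.75% municipal = 10.25% → $0.84
Tax on hot prepared food = $0.68 + $1.03 + $0.84 = $2.55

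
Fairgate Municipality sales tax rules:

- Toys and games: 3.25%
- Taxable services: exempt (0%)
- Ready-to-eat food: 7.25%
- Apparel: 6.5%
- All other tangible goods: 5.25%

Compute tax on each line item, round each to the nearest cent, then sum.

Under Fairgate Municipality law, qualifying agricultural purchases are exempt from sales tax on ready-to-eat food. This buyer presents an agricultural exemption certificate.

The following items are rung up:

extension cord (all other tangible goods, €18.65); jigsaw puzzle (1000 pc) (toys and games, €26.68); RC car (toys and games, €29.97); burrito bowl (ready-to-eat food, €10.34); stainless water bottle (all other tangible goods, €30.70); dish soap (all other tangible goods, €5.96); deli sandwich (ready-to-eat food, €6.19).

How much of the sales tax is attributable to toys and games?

Jigsaw puzzle (1000 pc) €26.68: toys and games → 3.25% → €0.87
RC car €29.97: toys and games → 3.25% → €0.97
Tax on toys and games = €0.87 + €0.97 = €1.84

€1.84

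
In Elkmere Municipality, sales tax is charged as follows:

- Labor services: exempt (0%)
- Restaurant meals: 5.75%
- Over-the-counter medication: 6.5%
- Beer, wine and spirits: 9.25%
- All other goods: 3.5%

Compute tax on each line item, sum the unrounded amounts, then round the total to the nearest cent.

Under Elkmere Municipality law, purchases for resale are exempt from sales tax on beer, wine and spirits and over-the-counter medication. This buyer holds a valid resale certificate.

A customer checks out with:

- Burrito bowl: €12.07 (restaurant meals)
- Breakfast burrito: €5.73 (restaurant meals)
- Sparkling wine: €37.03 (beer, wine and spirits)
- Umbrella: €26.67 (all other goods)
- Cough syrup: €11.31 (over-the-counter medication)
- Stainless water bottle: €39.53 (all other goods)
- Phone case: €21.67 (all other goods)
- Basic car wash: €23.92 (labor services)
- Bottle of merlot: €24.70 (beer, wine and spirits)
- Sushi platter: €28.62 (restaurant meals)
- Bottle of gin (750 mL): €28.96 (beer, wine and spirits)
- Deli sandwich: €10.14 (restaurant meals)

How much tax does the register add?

€6.33

Burrito bowl €12.07: restaurant meals → 5.75% → €0.694025
Breakfast burrito €5.73: restaurant meals → 5.75% → €0.329475
Sparkling wine €37.03: beer, wine and spirits, buyer-exempt → 0% → €0.00
Umbrella €26.67: all other goods → 3.5% → €0.93345
Cough syrup €11.31: over-the-counter medication, buyer-exempt → 0% → €0.00
Stainless water bottle €39.53: all other goods → 3.5% → €1.38355
Phone case €21.67: all other goods → 3.5% → €0.75845
Basic car wash €23.92: labor services → 0% → €0.00
Bottle of merlot €24.70: beer, wine and spirits, buyer-exempt → 0% → €0.00
Sushi platter €28.62: restaurant meals → 5.75% → €1.64565
Bottle of gin (750 mL) €28.96: beer, wine and spirits, buyer-exempt → 0% → €0.00
Deli sandwich €10.14: restaurant meals → 5.75% → €0.58305
Unrounded tax sum = €6.32765 → €6.33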